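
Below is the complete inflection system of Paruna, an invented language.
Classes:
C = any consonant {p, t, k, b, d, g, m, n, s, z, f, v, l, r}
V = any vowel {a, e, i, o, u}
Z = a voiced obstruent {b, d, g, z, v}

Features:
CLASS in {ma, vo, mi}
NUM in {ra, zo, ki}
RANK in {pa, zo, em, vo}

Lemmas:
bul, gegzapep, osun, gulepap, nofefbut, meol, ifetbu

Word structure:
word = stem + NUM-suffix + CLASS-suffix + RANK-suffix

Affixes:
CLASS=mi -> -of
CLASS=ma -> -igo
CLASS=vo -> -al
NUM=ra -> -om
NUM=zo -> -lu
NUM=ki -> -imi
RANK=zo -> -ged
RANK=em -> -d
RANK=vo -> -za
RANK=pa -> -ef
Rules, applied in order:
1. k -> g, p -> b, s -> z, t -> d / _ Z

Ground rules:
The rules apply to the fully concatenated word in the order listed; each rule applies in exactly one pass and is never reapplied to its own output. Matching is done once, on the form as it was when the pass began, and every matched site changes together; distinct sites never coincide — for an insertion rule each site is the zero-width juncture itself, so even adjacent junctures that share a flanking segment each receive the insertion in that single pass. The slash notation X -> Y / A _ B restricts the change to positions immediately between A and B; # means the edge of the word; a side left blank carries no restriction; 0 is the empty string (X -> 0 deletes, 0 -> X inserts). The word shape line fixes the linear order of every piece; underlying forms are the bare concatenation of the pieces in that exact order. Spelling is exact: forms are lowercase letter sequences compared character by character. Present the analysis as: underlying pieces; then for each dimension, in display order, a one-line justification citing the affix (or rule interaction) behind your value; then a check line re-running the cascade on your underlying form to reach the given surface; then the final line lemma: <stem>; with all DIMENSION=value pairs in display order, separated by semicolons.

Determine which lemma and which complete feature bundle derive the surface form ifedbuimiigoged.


underlying: ifetbu-imi-igo-ged
CLASS=ma - signalled by the affix -igo
NUM=ki - signalled by the affix -imi
RANK=zo - signalled by the affix -ged
check: ifetbuimiigoged -> ifedbuimiigoged
lemma: ifetbu; CLASS=ma; NUM=ki; RANK=zo


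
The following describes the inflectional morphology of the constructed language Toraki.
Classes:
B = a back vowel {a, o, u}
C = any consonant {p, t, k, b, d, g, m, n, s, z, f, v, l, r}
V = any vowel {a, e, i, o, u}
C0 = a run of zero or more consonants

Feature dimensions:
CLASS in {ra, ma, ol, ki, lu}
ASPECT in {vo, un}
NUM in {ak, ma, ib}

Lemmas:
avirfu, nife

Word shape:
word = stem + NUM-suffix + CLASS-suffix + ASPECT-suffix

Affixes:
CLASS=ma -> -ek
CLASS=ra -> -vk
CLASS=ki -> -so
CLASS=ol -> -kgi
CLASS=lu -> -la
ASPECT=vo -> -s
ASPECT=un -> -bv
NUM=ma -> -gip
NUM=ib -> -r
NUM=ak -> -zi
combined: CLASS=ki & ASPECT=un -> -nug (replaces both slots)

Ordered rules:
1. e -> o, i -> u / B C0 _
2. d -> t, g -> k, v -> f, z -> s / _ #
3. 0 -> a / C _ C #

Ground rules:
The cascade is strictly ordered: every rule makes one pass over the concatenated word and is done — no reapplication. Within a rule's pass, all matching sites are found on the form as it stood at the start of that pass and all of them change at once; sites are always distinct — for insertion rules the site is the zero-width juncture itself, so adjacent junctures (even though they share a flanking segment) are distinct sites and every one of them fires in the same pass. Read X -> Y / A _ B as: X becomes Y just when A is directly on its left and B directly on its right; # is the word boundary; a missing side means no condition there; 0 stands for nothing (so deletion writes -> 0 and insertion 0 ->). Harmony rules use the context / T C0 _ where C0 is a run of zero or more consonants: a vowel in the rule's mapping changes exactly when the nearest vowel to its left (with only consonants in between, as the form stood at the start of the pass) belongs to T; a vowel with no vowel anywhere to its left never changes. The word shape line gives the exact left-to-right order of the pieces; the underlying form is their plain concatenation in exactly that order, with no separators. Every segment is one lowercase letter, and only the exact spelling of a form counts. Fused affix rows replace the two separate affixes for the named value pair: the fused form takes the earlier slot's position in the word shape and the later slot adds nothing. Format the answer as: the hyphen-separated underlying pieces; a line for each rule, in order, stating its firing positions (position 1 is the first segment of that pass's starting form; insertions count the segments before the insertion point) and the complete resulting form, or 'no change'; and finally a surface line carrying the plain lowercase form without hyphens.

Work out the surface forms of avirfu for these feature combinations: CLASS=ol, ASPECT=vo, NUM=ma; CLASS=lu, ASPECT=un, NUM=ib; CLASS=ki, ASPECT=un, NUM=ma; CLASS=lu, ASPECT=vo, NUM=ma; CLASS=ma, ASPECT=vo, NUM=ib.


cell CLASS=ol, ASPECT=vo, NUM=ma:
underlying: avirfu-gip-kgi-s
1. e -> o, i -> u / B C0 _: fires at position(s) 3, 8: avurfugupkgis
2. d -> t, g -> k, v -> f, z -> s / _ #: no change
3. 0 -> a / C _ C #: no change
surface: avurfugupkgis

cell CLASS=lu, ASPECT=un, NUM=ib:
underlying: avirfu-r-la-bv
1. e -> o, i -> u / B C0 _: fires at position(s) 3: avurfurlabv
2. d -> t, g -> k, v -> f, z -> s / _ #: fires at position(s) 11: avurfurlabf
3. 0 -> a / C _ C #: inserts after position(s) 10: avurfurlabaf
surface: avurfurlabaf

cell CLASS=ki, ASPECT=un, NUM=ma:
underlying: avirfu-gip-nug
1. e -> o, i -> u / B C0 _: fires at position(s) 3, 8: avurfugupnug
2. d -> t, g -> k, v -> f, z -> s / _ #: fires at position(s) 12: avurfugupnuk
3. 0 -> a / C _ C #: no change
surface: avurfugupnuk

cell CLASS=lu, ASPECT=vo, NUM=ma:
underlying: avirfu-gip-la-s
1. e -> o, i -> u / B C0 _: fires at position(s) 3, 8: avurfuguplas
2. d -> t, g -> k, v -> f, z -> s / _ #: no change
3. 0 -> a / C _ C #: no change
surface: avurfuguplas

cell CLASS=ma, ASPECT=vo, NUM=ib:
underlying: avirfu-r-ek-s
1. e -> o, i -> u / B C0 _: fires at position(s) 3, 8: avurfuroks
2. d -> t, g -> k, v -> f, z -> s / _ #: no change
3. 0 -> a / C _ C #: inserts after position(s) 9: avurfurokas
surface: avurfurokas


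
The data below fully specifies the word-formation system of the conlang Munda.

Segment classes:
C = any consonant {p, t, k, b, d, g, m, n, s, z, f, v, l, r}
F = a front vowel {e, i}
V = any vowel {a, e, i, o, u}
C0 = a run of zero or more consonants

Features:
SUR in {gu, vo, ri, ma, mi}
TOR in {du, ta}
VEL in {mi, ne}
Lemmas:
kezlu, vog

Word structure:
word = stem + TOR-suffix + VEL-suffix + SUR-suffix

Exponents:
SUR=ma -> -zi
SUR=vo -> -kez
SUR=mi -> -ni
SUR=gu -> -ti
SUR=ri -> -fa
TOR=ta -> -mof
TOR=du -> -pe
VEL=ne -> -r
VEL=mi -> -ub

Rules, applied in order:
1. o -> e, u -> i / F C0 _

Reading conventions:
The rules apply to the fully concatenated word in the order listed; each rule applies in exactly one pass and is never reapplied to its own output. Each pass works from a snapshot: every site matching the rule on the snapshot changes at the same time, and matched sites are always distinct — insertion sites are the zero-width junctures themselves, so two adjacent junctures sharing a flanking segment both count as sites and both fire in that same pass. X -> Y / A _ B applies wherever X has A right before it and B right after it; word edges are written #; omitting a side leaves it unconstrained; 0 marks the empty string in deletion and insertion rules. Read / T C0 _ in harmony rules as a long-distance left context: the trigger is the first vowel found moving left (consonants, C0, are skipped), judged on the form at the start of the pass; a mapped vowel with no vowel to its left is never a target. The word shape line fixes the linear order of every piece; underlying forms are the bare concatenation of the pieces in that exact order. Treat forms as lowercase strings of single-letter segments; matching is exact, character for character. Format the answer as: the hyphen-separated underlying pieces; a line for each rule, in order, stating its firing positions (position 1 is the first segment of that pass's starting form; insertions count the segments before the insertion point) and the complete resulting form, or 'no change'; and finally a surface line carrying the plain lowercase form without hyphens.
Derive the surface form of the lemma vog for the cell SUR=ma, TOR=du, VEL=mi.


underlying: vog-pe-ub-zi
1. o -> e, u -> i / F C0 _: fires at position(s) 6: vogpeibzi
surface: vogpeibzi


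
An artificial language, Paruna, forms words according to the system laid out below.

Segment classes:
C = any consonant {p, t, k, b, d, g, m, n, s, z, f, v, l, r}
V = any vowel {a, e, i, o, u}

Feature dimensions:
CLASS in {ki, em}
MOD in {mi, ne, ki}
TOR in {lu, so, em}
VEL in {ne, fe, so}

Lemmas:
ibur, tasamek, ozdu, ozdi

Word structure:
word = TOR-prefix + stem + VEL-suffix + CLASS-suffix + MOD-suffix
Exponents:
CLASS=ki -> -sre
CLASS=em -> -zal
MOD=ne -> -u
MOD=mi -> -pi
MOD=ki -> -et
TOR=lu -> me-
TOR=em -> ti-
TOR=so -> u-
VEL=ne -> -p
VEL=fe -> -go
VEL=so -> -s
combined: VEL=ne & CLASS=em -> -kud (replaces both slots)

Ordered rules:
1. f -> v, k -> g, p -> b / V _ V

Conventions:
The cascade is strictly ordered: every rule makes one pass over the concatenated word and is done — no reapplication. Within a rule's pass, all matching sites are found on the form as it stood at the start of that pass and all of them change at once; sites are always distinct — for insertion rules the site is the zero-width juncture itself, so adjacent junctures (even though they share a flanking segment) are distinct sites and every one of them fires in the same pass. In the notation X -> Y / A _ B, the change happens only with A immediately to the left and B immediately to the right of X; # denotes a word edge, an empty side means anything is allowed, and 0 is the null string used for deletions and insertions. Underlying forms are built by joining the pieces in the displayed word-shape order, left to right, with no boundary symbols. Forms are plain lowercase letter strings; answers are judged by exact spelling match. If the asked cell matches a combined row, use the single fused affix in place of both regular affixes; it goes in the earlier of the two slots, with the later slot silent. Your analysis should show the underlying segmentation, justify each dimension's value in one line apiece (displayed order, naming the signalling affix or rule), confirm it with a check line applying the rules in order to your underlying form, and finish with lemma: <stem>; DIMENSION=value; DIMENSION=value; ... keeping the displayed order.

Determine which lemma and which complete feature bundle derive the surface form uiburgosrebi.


underlying: u-ibur-go-sre-pi
CLASS=ki - signalled by the affix -sre
MOD=mi - signalled by the affix -pi
TOR=so - signalled by the affix u-
VEL=fe - signalled by the affix -go
check: uiburgosrepi -> uiburgosrebi
lemma: ibur; CLASS=ki; MOD=mi; TOR=so; VEL=fe


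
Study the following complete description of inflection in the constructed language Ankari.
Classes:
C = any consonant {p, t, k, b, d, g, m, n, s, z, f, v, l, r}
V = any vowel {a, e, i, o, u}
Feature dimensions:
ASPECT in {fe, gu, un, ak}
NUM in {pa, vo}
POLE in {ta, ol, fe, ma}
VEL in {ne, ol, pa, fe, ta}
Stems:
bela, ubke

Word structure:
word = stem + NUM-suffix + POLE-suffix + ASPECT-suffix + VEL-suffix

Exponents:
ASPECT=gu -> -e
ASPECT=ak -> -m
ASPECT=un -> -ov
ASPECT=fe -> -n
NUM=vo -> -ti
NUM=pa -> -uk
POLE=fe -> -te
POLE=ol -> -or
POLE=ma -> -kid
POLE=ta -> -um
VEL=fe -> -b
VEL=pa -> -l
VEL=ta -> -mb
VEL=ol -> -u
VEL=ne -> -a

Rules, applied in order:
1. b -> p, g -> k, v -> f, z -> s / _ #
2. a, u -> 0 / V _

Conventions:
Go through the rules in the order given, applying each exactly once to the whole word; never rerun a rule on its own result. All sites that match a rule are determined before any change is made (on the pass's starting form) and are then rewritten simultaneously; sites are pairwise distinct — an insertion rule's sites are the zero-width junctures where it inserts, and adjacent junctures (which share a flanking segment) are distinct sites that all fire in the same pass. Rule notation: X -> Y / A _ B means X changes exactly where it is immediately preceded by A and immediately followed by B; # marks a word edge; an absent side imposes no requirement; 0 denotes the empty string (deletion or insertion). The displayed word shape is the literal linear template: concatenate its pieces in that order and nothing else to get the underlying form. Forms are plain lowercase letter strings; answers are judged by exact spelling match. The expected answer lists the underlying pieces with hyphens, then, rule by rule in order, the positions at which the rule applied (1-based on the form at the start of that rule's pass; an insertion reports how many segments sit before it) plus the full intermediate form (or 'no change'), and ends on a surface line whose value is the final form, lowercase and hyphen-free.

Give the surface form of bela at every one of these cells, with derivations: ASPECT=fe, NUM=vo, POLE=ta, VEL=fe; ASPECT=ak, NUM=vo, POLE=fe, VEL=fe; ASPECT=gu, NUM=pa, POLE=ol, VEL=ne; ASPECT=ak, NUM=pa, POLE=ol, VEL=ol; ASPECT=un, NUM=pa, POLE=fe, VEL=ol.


cell ASPECT=fe, NUM=vo, POLE=ta, VEL=fe:
underlying: bela-ti-um-n-b
1. b -> p, g -> k, v -> f, z -> s / _ #: fires at position(s) 10: belatiumnp
2. a, u -> 0 / V _: fires at position(s) 7: belatimnp
surface: belatimnp

cell ASPECT=ak, NUM=vo, POLE=fe, VEL=fe:
underlying: bela-ti-te-m-b
1. b -> p, g -> k, v -> f, z -> s / _ #: fires at position(s) 10: belatitemp
2. a, u -> 0 / V _: no change
surface: belatitemp

cell ASPECT=gu, NUM=pa, POLE=ol, VEL=ne:
underlying: bela-uk-or-e-a
1. b -> p, g -> k, v -> f, z -> s / _ #: no change
2. a, u -> 0 / V _: fires at position(s) 5, 10: belakore
surface: belakore

cell ASPECT=ak, NUM=pa, POLE=ol, VEL=ol:
underlying: bela-uk-or-m-u
1. b -> p, g -> k, v -> f, z -> s / _ #: no change
2. a, u -> 0 / V _: fires at position(s) 5: belakormu
surface: belakormu

cell ASPECT=un, NUM=pa, POLE=fe, VEL=ol:
underlying: bela-uk-te-ov-u
1. b -> p, g -> k, v -> f, z -> s / _ #: no change
2. a, u -> 0 / V _: fires at position(s) 5: belakteovu
surface: belakteovu


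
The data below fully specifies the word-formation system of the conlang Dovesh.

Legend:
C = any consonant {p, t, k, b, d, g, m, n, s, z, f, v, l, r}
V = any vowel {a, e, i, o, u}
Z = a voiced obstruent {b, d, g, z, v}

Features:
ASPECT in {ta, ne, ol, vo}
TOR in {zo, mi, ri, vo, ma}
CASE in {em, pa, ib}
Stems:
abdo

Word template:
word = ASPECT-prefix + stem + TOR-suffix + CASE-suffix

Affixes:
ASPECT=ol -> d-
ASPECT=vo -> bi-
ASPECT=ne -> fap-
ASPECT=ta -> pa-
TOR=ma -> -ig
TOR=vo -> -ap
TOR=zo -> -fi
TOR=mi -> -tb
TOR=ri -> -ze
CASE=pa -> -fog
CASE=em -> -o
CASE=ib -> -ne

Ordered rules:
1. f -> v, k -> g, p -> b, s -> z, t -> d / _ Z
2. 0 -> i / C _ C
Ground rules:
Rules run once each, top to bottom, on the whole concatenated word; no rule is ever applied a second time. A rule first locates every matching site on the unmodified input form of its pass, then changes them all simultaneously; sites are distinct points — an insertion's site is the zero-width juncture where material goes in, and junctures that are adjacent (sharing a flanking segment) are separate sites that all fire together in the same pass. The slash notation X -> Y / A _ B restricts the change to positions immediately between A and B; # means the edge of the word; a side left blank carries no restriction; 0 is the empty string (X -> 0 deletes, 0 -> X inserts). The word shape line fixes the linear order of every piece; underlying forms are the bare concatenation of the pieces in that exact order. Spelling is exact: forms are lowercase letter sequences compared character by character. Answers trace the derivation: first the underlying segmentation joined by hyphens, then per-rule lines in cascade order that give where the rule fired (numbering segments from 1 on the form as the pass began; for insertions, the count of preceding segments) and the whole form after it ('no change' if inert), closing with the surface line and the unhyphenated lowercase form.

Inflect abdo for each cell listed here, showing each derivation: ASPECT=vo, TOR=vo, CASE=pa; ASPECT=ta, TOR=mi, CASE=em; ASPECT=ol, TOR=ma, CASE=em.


cell ASPECT=vo, TOR=vo, CASE=pa:
underlying: bi-abdo-ap-fog
1. f -> v, k -> g, p -> b, s -> z, t -> d / _ Z: no change
2. 0 -> i / C _ C: inserts after position(s) 4, 8: biabidoapifog
surface: biabidoapifog

cell ASPECT=ta, TOR=mi, CASE=em:
underlying: pa-abdo-tb-o
1. f -> v, k -> g, p -> b, s -> z, t -> d / _ Z: fires at position(s) 7: paabdodbo
2. 0 -> i / C _ C: inserts after position(s) 4, 7: paabidodibo
surface: paabidodibo

cell ASPECT=ol, TOR=ma, CASE=em:
underlying: d-abdo-ig-o
1. f -> v, k -> g, p -> b, s -> z, t -> d / _ Z: no change
2. 0 -> i / C _ C: inserts after position(s) 3: dabidoigo
surface: dabidoigo


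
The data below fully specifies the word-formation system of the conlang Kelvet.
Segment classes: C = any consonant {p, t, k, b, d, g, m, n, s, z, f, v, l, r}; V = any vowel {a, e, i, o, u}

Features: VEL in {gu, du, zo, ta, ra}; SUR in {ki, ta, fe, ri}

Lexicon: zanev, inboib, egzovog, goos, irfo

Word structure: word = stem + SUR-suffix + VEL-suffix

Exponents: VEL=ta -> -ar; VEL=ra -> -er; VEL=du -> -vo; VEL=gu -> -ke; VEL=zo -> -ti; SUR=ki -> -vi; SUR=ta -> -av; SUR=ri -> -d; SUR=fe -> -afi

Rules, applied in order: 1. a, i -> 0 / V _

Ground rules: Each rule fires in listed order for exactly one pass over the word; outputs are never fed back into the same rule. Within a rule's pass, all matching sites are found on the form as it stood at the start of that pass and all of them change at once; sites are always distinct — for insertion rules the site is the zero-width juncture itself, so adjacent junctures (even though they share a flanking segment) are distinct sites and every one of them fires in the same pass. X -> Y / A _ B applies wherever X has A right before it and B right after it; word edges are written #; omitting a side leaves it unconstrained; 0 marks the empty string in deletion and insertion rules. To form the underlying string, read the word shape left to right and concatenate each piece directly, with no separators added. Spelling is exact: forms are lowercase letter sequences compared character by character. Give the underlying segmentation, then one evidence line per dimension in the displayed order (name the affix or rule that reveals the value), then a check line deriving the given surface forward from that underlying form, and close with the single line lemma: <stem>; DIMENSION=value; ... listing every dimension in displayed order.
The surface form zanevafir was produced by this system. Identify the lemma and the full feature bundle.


underlying: zanev-afi-ar
VEL=ta - signalled by the affix -ar
SUR=fe - signalled by the affix -afi
check: zanevafiar -> zanevafir
lemma: zanev; VEL=ta; SUR=fe


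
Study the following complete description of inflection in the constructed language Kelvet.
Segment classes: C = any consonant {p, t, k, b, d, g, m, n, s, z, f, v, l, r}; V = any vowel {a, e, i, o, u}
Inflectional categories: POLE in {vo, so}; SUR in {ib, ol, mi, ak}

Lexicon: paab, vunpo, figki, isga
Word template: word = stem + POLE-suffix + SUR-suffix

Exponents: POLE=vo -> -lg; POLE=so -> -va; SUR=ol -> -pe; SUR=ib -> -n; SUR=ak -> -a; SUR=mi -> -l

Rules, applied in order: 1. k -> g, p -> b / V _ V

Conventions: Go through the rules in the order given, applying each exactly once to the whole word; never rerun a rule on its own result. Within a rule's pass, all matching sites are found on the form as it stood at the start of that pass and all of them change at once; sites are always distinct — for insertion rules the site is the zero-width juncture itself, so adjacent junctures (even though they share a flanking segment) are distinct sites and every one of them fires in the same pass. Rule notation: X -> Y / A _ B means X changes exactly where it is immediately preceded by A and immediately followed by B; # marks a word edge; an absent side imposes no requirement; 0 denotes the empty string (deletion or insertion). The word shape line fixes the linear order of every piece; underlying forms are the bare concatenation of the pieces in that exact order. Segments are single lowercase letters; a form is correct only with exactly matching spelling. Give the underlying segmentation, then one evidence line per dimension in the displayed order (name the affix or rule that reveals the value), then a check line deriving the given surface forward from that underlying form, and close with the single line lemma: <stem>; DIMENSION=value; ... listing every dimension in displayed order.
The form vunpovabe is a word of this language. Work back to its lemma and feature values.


underlying: vunpo-va-pe
POLE=so - signalled by the affix -va
SUR=ol - signalled by the affix -pe
check: vunpovape -> vunpovabe
lemma: vunpo; POLE=so; SUR=ol


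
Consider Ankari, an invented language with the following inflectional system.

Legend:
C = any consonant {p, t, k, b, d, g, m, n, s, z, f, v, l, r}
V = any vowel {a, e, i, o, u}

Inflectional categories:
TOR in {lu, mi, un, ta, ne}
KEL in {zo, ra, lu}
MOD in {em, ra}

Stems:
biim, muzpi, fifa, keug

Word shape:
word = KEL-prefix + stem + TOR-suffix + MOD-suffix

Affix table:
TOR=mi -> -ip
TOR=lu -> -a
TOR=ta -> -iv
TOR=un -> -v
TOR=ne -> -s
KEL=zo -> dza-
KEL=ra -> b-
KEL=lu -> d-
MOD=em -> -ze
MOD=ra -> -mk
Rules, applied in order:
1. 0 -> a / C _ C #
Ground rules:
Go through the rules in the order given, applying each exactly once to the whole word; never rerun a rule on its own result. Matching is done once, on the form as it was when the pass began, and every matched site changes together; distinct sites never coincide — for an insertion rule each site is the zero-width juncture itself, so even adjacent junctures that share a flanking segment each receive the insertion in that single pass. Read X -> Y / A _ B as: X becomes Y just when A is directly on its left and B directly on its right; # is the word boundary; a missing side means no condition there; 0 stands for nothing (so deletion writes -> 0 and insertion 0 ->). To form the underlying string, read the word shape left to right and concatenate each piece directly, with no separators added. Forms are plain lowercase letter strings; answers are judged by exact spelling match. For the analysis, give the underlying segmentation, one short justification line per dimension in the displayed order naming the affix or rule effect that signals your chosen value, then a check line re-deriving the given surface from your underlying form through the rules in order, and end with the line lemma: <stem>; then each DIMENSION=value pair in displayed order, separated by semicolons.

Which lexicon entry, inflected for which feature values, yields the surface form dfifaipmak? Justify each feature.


underlying: d-fifa-ip-mk
TOR=mi - signalled by the affix -ip
KEL=lu - signalled by the affix d-
MOD=ra - signalled by the affix -mk
check: dfifaipmk -> dfifaipmak
lemma: fifa; TOR=mi; KEL=lu; MOD=ra


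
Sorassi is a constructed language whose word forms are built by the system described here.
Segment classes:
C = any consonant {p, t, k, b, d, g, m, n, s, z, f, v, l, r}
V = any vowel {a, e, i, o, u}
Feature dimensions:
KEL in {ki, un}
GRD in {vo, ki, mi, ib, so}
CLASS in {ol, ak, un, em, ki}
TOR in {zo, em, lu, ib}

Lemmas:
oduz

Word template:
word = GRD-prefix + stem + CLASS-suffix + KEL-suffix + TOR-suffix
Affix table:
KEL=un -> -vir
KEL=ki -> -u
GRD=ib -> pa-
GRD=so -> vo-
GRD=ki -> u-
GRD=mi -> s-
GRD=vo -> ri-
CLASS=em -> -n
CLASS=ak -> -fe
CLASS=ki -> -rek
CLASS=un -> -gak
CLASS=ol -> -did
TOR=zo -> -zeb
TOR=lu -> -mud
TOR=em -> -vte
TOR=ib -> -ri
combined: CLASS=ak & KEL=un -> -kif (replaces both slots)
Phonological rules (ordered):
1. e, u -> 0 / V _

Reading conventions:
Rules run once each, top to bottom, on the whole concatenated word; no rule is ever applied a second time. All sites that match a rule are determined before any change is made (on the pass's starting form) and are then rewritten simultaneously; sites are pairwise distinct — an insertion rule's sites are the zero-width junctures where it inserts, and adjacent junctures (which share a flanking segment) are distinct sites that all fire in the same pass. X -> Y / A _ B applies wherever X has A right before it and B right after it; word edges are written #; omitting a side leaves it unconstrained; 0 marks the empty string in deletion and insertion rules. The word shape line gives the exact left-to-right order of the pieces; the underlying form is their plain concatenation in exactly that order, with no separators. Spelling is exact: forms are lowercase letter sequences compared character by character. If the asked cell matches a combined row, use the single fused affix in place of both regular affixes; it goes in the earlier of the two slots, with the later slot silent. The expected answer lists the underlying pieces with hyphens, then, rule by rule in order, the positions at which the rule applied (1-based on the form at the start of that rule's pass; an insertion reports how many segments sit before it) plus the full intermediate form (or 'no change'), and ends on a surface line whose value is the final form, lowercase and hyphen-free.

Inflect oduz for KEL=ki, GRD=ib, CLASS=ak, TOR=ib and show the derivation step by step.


underlying: pa-oduz-fe-u-ri
1. e, u -> 0 / V _: fires at position(s) 9: paoduzferi
surface: paoduzferi


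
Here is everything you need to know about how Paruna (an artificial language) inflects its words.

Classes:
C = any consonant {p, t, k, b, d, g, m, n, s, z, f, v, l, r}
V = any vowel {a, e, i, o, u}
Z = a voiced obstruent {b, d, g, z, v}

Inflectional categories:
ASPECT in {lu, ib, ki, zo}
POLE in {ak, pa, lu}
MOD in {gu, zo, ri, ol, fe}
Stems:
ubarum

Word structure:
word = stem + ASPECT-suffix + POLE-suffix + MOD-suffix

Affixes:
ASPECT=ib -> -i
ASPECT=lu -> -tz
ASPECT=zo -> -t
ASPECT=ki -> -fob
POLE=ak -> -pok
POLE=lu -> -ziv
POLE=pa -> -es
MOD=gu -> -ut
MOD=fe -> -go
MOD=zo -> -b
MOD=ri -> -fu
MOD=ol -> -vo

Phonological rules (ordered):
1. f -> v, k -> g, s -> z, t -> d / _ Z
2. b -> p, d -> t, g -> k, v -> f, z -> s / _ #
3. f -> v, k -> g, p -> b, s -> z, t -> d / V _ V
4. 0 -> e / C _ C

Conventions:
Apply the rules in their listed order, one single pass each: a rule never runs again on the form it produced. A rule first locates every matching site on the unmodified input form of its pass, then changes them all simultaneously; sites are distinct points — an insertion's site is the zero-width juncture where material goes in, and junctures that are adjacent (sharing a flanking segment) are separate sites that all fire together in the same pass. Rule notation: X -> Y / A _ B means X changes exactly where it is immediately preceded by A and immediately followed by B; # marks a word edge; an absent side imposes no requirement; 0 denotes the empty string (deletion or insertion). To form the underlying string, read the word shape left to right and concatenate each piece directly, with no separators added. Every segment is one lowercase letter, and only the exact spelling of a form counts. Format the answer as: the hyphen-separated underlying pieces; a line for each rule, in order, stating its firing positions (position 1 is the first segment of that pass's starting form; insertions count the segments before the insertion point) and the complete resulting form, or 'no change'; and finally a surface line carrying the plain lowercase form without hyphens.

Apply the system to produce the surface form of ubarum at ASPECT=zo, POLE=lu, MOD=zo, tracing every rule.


underlying: ubarum-t-ziv-b
1. f -> v, k -> g, s -> z, t -> d / _ Z: fires at position(s) 7: ubarumdzivb
2. b -> p, d -> t, g -> k, v -> f, z -> s / _ #: fires at position(s) 11: ubarumdzivp
3. f -> v, k -> g, p -> b, s -> z, t -> d / V _ V: no change
4. 0 -> e / C _ C: inserts after position(s) 6, 7, 10: ubarumedezivep
surface: ubarumedezivep


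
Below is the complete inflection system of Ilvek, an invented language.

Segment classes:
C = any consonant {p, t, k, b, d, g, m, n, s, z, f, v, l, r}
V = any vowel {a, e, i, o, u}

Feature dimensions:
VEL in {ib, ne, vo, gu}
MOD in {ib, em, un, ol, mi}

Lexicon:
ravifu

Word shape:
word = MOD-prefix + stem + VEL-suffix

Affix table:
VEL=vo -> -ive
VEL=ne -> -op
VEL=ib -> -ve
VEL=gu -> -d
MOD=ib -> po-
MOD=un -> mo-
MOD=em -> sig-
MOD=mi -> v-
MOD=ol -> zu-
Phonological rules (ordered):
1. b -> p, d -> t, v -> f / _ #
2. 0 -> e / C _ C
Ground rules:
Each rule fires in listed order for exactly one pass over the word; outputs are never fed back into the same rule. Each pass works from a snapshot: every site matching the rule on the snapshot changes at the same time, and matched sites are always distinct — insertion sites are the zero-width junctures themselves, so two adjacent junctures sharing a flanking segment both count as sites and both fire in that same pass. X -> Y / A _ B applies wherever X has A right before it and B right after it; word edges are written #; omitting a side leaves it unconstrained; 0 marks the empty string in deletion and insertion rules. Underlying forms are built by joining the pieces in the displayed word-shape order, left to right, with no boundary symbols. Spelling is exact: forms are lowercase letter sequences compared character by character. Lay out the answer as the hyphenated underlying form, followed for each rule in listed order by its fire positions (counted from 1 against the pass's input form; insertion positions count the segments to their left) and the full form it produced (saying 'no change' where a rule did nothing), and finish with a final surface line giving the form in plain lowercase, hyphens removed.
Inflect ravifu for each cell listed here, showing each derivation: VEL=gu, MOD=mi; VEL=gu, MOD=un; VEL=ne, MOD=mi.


cell VEL=gu, MOD=mi:
underlying: v-ravifu-d
1. b -> p, d -> t, v -> f / _ #: fires at position(s) 8: vravifut
2. 0 -> e / C _ C: inserts after position(s) 1: veravifut
surface: veravifut

cell VEL=gu, MOD=un:
underlying: mo-ravifu-d
1. b -> p, d -> t, v -> f / _ #: fires at position(s) 9: moravifut
2. 0 -> e / C _ C: no change
surface: moravifut

cell VEL=ne, MOD=mi:
underlying: v-ravifu-op
1. b -> p, d -> t, v -> f / _ #: no change
2. 0 -> e / C _ C: inserts after position(s) 1: veravifuop
surface: veravifuop


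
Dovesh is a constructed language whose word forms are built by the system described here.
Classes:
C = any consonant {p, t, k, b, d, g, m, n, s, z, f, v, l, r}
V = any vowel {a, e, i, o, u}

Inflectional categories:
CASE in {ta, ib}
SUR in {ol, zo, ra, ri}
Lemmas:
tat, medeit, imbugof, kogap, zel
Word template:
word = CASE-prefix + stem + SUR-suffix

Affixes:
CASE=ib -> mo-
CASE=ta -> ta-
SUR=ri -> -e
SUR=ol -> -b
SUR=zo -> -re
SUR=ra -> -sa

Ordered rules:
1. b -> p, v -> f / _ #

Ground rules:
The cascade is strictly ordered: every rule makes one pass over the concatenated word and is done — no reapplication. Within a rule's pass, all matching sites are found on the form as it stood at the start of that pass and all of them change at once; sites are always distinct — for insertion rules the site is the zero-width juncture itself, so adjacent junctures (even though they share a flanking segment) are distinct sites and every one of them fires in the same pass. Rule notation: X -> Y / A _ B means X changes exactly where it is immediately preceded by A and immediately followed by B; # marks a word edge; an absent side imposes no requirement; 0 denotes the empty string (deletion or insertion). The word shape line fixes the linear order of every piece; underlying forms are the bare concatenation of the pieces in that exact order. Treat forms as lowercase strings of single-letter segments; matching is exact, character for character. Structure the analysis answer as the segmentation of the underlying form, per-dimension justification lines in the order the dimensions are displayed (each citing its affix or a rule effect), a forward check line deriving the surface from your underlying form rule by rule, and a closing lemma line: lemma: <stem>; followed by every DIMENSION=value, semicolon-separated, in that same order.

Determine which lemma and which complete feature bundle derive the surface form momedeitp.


underlying: mo-medeit-b
CASE=ib - signalled by the affix mo-
SUR=ol - signalled by the affix -b
check: momedeitb -> momedeitp
lemma: medeit; CASE=ib; SUR=ol


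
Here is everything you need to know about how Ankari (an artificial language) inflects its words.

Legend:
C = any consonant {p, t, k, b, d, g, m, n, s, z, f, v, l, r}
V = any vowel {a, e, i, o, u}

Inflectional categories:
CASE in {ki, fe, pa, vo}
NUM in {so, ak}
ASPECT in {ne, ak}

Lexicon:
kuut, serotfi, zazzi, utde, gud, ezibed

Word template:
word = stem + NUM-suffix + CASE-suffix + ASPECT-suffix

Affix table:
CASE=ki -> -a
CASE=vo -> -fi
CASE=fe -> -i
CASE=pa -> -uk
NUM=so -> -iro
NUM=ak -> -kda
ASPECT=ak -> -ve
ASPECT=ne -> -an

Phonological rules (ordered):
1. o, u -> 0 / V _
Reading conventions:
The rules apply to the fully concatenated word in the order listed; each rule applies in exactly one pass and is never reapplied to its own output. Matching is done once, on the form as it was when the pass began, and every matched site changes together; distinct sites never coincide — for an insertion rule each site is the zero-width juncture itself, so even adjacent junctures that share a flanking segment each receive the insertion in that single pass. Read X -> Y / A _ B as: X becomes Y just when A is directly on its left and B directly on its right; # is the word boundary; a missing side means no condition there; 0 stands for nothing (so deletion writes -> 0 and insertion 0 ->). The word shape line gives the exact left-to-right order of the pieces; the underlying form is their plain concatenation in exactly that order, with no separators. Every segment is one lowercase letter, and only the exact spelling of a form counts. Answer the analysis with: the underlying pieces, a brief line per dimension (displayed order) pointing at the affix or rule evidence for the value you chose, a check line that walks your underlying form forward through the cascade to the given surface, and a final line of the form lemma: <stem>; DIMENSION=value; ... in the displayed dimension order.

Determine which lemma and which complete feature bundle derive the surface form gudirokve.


underlying: gud-iro-uk-ve
CASE=pa - signalled by the affix -uk
NUM=so - signalled by the affix -iro
ASPECT=ak - signalled by the affix -ve
check: gudiroukve -> gudirokve
lemma: gud; CASE=pa; NUM=so; ASPECT=ak


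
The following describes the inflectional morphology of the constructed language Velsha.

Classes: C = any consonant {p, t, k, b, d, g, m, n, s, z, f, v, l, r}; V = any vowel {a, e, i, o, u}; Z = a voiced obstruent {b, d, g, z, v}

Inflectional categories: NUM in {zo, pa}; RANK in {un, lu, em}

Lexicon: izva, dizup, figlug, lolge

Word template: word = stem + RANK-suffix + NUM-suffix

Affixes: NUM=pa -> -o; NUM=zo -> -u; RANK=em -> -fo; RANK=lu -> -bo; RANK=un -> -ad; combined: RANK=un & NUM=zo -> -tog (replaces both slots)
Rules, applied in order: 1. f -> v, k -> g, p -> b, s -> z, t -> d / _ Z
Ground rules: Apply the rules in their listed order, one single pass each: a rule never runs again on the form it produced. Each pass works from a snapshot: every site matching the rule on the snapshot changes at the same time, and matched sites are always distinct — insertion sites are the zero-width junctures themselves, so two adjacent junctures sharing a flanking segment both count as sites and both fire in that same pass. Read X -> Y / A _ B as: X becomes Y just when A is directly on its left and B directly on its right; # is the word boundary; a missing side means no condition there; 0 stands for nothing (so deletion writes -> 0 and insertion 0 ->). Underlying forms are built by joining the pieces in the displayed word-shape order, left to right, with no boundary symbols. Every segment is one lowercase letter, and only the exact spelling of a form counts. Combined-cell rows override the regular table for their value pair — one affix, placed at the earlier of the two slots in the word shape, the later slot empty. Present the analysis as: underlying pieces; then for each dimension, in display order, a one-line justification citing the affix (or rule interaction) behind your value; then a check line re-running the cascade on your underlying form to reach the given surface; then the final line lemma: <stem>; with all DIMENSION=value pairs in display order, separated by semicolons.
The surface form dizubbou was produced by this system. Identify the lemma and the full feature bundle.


underlying: dizup-bo-u
NUM=zo - signalled by the affix -u
RANK=lu - signalled by the affix -bo
check: dizupbou -> dizubbou
lemma: dizup; NUM=zo; RANK=lu


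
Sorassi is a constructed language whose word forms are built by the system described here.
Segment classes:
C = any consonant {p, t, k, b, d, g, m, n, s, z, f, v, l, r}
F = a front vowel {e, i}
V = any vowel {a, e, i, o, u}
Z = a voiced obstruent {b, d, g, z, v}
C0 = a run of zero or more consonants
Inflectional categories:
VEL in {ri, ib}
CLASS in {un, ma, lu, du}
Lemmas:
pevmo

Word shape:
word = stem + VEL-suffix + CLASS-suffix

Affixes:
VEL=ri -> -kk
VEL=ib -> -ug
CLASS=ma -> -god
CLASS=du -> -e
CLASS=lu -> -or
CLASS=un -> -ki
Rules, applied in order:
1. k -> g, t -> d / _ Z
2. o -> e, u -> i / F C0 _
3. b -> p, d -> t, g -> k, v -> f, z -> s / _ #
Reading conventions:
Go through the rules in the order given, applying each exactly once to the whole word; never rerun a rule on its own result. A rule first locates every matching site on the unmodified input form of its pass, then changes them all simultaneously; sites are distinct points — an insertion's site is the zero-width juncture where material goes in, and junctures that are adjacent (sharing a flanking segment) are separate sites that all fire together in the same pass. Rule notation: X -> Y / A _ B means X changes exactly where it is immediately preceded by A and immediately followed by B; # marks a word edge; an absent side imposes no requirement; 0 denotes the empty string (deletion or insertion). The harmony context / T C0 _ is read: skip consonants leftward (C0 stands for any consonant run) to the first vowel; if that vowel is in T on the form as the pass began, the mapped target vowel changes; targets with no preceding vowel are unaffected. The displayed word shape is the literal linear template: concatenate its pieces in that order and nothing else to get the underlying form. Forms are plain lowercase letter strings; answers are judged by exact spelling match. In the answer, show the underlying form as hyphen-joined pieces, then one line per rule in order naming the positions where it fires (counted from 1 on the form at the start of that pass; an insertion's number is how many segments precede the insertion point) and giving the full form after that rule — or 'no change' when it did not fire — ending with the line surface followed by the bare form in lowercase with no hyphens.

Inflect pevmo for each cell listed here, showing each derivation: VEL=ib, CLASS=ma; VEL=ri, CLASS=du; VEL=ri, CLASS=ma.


cell VEL=ib, CLASS=ma:
underlying: pevmo-ug-god
1. k -> g, t -> d / _ Z: no change
2. o -> e, u -> i / F C0 _: fires at position(s) 5: pevmeuggod
3. b -> p, d -> t, g -> k, v -> f, z -> s / _ #: fires at position(s) 10: pevmeuggot
surface: pevmeuggot

cell VEL=ri, CLASS=du:
underlying: pevmo-kk-e
1. k -> g, t -> d / _ Z: no change
2. o -> e, u -> i / F C0 _: fires at position(s) 5: pevmekke
3. b -> p, d -> t, g -> k, v -> f, z -> s / _ #: no change
surface: pevmekke

cell VEL=ri, CLASS=ma:
underlying: pevmo-kk-god
1. k -> g, t -> d / _ Z: fires at position(s) 7: pevmokggod
2. o -> e, u -> i / F C0 _: fires at position(s) 5: pevmekggod
3. b -> p, d -> t, g -> k, v -> f, z -> s / _ #: fires at position(s) 10: pevmekggot
surface: pevmekggot
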